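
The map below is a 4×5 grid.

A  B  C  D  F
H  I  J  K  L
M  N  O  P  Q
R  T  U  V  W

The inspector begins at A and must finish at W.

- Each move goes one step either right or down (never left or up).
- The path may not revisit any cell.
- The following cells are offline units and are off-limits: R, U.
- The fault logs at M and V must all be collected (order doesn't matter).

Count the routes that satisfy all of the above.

A right/down-only route from A to W makes exactly 3 down-moves and 4 right-moves in some order.
With no other constraints that would be C(7,3) = 35 routes.
A monotone route can only reach the required cells in the order M, V, so split there and multiply the segment counts (each segment already excludes blocked cells): A→M: 1; M→V: 1; V→W: 1; product = 1.
That gives 1 route.

1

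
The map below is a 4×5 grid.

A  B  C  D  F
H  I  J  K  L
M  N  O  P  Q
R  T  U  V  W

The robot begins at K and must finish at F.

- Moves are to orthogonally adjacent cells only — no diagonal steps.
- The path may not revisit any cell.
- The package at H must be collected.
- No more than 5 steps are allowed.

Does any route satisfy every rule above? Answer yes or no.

Even ignoring the no-revisit rule, getting from K to F via H needs at least 3 + 5 = 8 moves (Manhattan distance per leg), which exceeds the 5-move limit.

no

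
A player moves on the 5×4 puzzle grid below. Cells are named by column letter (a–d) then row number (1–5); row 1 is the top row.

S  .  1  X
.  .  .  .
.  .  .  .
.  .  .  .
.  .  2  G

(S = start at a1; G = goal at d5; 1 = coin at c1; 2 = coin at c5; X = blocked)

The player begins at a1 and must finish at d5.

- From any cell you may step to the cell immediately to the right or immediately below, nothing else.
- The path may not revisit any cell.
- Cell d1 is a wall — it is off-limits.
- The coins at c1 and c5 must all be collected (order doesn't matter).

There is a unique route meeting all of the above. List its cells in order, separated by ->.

a1 -> b1 -> c1 -> c2 -> c3 -> c4 -> c5 -> d5

Moves only go right or down, so the column and row indices never decrease.
Route from a1: right 2 to c1, down 4 to c5, right 1 to d5 — 7 moves in all.
Check: all required cells visited.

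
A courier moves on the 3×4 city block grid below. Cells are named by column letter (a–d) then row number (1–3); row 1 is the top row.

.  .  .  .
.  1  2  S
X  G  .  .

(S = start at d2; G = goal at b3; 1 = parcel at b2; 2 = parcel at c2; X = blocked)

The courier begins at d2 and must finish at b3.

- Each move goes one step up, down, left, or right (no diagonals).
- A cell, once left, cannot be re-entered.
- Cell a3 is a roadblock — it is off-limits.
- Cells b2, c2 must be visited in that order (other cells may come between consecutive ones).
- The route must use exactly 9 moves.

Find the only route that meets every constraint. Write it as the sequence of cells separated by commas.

d2, d1, c1, b1, a1, a2, b2, c2, c3, b3

The waypoints must appear in the order b2, c2, with no cell reused.
Route from d2: up to d1, 3× left (reaching a1), down to a2, 2× right (reaching c2), down to c3, left to b3 — 9 moves in all.
Check: order respected (1 at step 6, 2 at step 7); 9 moves as required.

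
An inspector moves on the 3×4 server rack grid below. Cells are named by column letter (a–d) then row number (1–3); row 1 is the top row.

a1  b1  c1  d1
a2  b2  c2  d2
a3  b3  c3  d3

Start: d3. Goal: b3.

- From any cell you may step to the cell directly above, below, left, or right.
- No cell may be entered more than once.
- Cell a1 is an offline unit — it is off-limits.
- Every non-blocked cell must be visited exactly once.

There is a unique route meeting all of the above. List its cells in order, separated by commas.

Need to visit all 11 open cells exactly once, starting at d3 and ending at b3.
Cell a3 has only two open neighbours (a2 and b3), so the path must pass straight through it: one of those is the cell it's entered from and the other is where it exits.
Route from d3: left to c3, up to c2, right to d2, up to d1, 2× left (reaching b1), down to b2, left to a2, down to a3, right to b3 — 10 moves in all.
Check: all 11 open cells covered.

d3, c3, c2, d2, d1, c1, b1, b2, a2, a3, b3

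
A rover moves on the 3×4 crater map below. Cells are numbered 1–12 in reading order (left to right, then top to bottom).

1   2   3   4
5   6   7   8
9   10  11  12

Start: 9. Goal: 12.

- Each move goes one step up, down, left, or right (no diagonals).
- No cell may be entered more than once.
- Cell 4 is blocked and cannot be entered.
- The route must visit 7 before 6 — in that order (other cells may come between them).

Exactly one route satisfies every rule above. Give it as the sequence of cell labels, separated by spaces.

The waypoints must appear in the order 7, 6, with no cell reused.
Route from 9: 2× up (reaching 1), 2× right (reaching 3), down to 7, left to 6, down to 10, 2× right (reaching 12) — 9 moves in all.
Check: order respected (7 at step 5, 6 at step 6).

9 5 1 2 3 7 6 10 11 12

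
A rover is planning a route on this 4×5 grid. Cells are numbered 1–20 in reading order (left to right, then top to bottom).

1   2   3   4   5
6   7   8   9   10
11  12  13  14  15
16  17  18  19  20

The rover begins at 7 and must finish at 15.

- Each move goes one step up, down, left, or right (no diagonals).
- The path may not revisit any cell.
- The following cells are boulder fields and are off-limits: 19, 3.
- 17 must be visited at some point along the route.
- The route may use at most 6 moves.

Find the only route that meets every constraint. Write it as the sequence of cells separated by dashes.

The budget equals the shortest possible length, so every move has to be on a shortest route through the required cells.
Route from 7: 2× down (reaching 17), right to 18, up to 13, 2× right (reaching 15) — 6 moves in all.
Check: all required cells visited; 6 ≤ 6 moves.

7 - 12 - 17 - 18 - 13 - 14 - 15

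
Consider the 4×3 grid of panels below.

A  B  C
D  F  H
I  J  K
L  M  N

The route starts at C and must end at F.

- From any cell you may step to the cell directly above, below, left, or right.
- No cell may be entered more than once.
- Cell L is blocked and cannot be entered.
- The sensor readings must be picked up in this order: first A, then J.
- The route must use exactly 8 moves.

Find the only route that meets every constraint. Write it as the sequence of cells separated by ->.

The waypoints must appear in the order A, J, with no cell reused.
Route from C: left 2 to A, down 2 to I, right 2 to K, up 1 to H, left 1 to F — 8 moves in all.
Check: order respected (A at step 2, J at step 5); 8 moves as required.

C -> B -> A -> D -> I -> J -> K -> H -> F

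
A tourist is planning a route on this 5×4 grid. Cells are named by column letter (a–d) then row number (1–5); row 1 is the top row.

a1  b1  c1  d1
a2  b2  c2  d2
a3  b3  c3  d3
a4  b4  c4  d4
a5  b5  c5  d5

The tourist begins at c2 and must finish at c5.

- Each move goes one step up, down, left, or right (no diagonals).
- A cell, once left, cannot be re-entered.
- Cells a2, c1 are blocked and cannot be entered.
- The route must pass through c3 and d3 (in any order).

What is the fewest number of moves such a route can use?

Any route passes through c3 and d3 in some order between c2 and c5. Summing Manhattan distances along each leg and taking the cheapest ordering (c2 → d3 → c3 → c5) gives a lower bound of 2 + 1 + 2 = 5 moves.
A route of 5 moves achieves this: c2 → c3 → d3 → d4 → d5 → c5.
Since 5 matches the lower bound, it is optimal.

5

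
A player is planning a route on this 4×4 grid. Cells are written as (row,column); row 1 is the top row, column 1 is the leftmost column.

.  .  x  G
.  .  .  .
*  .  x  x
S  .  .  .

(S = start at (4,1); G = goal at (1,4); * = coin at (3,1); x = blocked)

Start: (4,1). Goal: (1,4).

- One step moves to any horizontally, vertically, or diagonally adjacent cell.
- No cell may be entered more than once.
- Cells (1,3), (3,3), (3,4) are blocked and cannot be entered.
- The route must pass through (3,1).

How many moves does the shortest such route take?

4

Any route passes through (3,1) somewhere between (4,1) and (1,4). Summing Chebyshev distances along the two legs ((4,1) → (3,1) → (1,4)) gives a lower bound of 1 + 3 = 4 moves.
A route of 4 moves achieves this: (4,1) → (3,1) → (2,2) → (2,3) → (1,4).
Since 4 matches the lower bound, it is optimal.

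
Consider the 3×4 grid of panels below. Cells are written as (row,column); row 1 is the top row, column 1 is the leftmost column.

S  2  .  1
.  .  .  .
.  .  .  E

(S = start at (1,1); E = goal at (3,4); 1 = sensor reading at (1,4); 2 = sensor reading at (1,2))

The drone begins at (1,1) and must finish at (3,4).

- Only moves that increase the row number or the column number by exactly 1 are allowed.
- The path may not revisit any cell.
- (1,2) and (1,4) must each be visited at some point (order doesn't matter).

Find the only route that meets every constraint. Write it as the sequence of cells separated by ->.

Moves only go right or down, so the column and row indices never decrease.
Route from (1,1): 3× right (reaching (1,4)), 2× down (reaching (3,4)) — 5 moves in all.
Check: all required cells visited.

(1,1) -> (1,2) -> (1,3) -> (1,4) -> (2,4) -> (3,4)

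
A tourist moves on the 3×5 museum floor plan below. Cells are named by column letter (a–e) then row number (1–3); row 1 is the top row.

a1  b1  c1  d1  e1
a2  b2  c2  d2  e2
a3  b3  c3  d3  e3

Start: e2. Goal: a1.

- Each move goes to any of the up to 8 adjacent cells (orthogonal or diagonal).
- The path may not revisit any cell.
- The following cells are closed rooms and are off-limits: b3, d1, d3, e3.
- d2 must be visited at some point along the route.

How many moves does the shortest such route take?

Any route passes through d2 somewhere between e2 and a1. Summing Chebyshev distances along the two legs (e2 → d2 → a1) gives a lower bound of 1 + 3 = 4 moves.
A route of 4 moves achieves this: e2 → d2 → c1 → b1 → a1.
Since 4 matches the lower bound, it is optimal.

4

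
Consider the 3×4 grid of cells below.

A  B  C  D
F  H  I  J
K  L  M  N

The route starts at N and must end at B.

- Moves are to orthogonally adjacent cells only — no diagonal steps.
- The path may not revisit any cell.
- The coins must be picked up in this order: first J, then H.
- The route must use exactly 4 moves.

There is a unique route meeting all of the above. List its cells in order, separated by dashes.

The waypoints must appear in the order J, H, with no cell reused.
Route from N: up to J, 2× left (reaching H), up to B — 4 moves in all.
Check: order respected (J at step 1, H at step 3); 4 moves as required.

N - J - I - H - B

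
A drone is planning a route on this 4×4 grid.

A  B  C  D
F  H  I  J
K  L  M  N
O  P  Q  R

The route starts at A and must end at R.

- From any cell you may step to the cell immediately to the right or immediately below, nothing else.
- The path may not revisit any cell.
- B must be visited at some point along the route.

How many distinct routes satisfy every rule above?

A right/down-only route from A to R makes exactly 3 down-moves and 3 right-moves in some order.
With no other constraints that would be C(6,3) = 20 routes.
Split at B and multiply the segment counts: A→B: 1; B→R: 10; product = 10.
That gives 10 routes.

10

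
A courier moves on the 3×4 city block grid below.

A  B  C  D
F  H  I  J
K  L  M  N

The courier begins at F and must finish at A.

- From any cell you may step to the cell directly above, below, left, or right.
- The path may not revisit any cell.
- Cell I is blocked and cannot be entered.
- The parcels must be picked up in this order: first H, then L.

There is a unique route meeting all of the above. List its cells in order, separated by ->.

F -> H -> L -> M -> N -> J -> D -> C -> B -> A

The waypoints must appear in the order H, L, with no cell reused.
Route from F: right to H, down to L, 2× right (reaching N), 2× up (reaching D), 3× left (reaching A) — 9 moves in all.
Check: order respected (H at step 1, L at step 2).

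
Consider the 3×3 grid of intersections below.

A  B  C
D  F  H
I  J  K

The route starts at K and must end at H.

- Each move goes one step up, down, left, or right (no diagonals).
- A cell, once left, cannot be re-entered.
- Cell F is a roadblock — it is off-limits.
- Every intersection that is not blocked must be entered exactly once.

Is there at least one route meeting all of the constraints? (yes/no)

One route that works: K → J → I → D → A → B → C → H.

yes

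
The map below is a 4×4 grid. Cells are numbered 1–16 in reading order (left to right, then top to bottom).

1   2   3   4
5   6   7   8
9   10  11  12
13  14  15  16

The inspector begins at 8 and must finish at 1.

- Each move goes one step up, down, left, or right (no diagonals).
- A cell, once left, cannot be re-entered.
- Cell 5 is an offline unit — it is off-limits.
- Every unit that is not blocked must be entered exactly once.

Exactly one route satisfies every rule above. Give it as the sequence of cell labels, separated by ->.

Need to visit all 15 open cells exactly once, starting at 8 and ending at 1.
Route from 8: up 1 to 4, left 1 to 3, down 2 to 11, right 1 to 12, down 1 to 16, left 3 to 13, up 1 to 9, right 1 to 10, up 2 to 2, left 1 to 1 — 14 moves in all.
Check: all 15 open cells covered.

8 -> 4 -> 3 -> 7 -> 11 -> 12 -> 16 -> 15 -> 14 -> 13 -> 9 -> 10 -> 6 -> 2 -> 1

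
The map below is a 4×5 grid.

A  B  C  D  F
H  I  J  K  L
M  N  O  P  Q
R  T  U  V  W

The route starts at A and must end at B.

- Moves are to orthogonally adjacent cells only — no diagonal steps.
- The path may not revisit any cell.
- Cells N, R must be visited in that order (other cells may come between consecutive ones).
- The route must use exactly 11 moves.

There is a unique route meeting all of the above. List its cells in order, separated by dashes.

A - H - I - N - M - R - T - U - O - J - C - B

The waypoints must appear in the order N, R, with no cell reused.
Route from A: down to H, right to I, down to N, left to M, down to R, 2× right (reaching U), 3× up (reaching C), left to B — 11 moves in all.
Check: order respected (N at step 3, R at step 5); 11 moves as required.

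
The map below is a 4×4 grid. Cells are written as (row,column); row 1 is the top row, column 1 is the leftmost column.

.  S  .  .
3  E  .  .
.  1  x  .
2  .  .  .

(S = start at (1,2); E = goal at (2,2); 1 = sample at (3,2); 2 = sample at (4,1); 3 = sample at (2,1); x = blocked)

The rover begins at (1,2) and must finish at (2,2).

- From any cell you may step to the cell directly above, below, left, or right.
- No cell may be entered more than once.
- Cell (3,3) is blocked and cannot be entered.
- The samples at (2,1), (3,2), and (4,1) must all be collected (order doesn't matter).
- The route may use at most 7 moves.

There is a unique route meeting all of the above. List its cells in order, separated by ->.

The 7-move cap with required stops at (2,1), (3,2), (4,1) leaves no slack for detours.
Route from (1,2): left 1 to (1,1), down 3 to (4,1), right 1 to (4,2), up 2 to (2,2) — 7 moves in all.
Check: all required cells visited; 7 ≤ 7 moves.

(1,2) -> (1,1) -> (2,1) -> (3,1) -> (4,1) -> (4,2) -> (3,2) -> (2,2)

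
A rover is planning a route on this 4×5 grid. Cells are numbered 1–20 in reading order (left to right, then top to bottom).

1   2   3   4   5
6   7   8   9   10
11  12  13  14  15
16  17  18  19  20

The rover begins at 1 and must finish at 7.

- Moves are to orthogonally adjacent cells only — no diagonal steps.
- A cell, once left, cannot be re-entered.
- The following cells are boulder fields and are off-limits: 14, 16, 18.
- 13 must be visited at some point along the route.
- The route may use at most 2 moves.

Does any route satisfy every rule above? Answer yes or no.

Even ignoring the no-revisit rule, getting from 1 to 7 via 13 needs at least 4 + 2 = 6 moves (Manhattan distance per leg), which exceeds the 2-move limit.

no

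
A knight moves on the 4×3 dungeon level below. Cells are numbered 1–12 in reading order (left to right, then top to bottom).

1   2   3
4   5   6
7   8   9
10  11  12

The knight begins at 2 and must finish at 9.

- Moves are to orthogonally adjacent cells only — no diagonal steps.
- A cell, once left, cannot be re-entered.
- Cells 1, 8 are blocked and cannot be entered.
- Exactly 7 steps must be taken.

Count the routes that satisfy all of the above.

1

Need simple routes of exactly 7 moves from 2 to 9 (Manhattan distance 3, so 2 moves are spent on a detour and 2 undoing it).
Enumerating: 2 5 4 7 10 11 12 9.
That gives 1 route.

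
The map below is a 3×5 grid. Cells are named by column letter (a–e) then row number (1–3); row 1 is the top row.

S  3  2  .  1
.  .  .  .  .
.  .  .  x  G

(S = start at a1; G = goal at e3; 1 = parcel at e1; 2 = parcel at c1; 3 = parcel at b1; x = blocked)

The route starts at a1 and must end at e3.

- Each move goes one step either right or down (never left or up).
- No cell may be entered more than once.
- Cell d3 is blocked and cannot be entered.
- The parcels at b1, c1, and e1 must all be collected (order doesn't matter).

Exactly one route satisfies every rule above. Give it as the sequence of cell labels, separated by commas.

Moves only go right or down, so the column and row indices never decrease.
Route from a1: 4× right (reaching e1), 2× down (reaching e3) — 6 moves in all.
Check: all required cells visited.

a1, b1, c1, d1, e1, e2, e3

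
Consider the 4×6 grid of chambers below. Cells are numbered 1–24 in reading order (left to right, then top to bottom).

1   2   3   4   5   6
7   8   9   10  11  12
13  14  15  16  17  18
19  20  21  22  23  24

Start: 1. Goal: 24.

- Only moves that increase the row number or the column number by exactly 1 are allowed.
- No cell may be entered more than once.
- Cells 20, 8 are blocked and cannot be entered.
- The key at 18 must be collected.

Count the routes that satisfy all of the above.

11

A right/down-only route from 1 to 24 makes exactly 3 down-moves and 5 right-moves in some order.
With no other constraints that would be C(8,3) = 56 routes.
Split at 18 and multiply the segment counts (each segment already excludes blocked cells): 1→18: 11; 18→24: 1; product = 11.
That gives 11 routes.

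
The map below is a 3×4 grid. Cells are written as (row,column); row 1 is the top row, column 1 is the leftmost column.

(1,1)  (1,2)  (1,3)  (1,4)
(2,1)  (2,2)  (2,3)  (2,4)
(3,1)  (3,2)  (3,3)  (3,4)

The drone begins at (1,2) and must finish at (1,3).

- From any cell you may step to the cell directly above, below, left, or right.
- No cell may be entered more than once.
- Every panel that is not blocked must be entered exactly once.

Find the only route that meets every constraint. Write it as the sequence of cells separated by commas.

(1,2), (1,1), (2,1), (3,1), (3,2), (2,2), (2,3), (3,3), (3,4), (2,4), (1,4), (1,3)

Need to visit all 12 open cells exactly once, starting at (1,2) and ending at (1,3).
Cell (1,4) has only two open neighbours ((2,4) and (1,3)), so the path must pass straight through it: one of those is the cell it's entered from and the other is where it exits.
Route from (1,2): left to (1,1), 2× down (reaching (3,1)), right to (3,2), up to (2,2), right to (2,3), down to (3,3), right to (3,4), 2× up (reaching (1,4)), left to (1,3) — 11 moves in all.
Check: all 12 open cells covered.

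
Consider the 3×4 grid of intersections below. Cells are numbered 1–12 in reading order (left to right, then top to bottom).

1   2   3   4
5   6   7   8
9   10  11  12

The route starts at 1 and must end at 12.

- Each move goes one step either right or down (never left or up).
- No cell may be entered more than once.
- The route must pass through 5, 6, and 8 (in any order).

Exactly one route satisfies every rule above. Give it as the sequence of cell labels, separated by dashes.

Moves only go right or down, so the column and row indices never decrease.
Route from 1: down 1 to 5, right 3 to 8, down 1 to 12 — 5 moves in all.
Check: all required cells visited.

1 - 5 - 6 - 7 - 8 - 12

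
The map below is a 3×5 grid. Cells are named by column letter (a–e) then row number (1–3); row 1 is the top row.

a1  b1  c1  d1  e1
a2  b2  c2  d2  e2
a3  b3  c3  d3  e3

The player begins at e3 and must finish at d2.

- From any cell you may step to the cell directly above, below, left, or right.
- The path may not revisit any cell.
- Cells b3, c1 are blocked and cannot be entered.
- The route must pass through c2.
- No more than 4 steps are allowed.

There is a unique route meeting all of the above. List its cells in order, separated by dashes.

Any route must reach c2 and still end at d2 within 4 moves, so the order of the required stops is forced.
Route from e3: 2× left (reaching c3), up to c2, right to d2 — 4 moves in all.
Check: all required cells visited; 4 ≤ 4 moves.

e3 - d3 - c3 - c2 - d2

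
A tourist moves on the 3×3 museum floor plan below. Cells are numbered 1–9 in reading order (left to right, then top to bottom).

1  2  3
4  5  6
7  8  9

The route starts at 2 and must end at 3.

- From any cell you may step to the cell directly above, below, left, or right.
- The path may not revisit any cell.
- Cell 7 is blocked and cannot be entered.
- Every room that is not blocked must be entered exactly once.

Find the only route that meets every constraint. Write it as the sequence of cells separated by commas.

Need to visit all 8 open cells exactly once, starting at 2 and ending at 3.
Cell 9 has only two open neighbours (6 and 8), so the path must pass straight through it: one of those is the cell it's entered from and the other is where it exits.
Route from 2: left to 1, down to 4, right to 5, down to 8, right to 9, 2× up (reaching 3) — 7 moves in all.
Check: all 8 open cells covered.

2, 1, 4, 5, 8, 9, 6, 3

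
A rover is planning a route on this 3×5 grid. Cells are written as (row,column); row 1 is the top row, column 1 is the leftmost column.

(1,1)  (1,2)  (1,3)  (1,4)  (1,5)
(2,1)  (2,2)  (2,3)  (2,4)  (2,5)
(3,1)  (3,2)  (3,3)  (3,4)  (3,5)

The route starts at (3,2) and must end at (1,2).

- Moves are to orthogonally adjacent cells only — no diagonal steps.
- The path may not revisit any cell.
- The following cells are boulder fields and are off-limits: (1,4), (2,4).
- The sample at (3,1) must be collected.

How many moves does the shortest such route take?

4

Any route passes through (3,1) somewhere between (3,2) and (1,2). Summing Manhattan distances along the two legs ((3,2) → (3,1) → (1,2)) gives a lower bound of 1 + 3 = 4 moves.
A route of 4 moves achieves this: (3,2) → (3,1) → (2,1) → (1,1) → (1,2).
Since 4 matches the lower bound, it is optimal.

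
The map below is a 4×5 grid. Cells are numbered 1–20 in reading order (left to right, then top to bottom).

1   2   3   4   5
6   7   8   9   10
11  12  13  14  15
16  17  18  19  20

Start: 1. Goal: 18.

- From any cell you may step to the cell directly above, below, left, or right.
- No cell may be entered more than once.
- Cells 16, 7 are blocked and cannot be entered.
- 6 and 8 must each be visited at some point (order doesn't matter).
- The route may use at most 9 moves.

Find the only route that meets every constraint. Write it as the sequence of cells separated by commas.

The 9-move cap with required stops at 6, 8 leaves no slack for detours.
Route from 1: down 2 to 11, right 2 to 13, up 1 to 8, right 1 to 9, down 2 to 19, left 1 to 18 — 9 moves in all.
Check: all required cells visited; 9 ≤ 9 moves.

1, 6, 11, 12, 13, 8, 9, 14, 19, 18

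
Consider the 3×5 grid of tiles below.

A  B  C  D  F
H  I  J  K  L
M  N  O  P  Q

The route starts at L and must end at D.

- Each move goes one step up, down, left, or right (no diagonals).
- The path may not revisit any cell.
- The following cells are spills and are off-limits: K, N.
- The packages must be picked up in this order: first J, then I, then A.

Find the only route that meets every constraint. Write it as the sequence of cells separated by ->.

The waypoints must appear in the order J, I, A, with no cell reused.
Route from L: down 1 to Q, left 2 to O, up 1 to J, left 2 to H, up 1 to A, right 3 to D — 10 moves in all.
Check: order respected (J at step 4, I at step 5, A at step 7).

L -> Q -> P -> O -> J -> I -> H -> A -> B -> C -> D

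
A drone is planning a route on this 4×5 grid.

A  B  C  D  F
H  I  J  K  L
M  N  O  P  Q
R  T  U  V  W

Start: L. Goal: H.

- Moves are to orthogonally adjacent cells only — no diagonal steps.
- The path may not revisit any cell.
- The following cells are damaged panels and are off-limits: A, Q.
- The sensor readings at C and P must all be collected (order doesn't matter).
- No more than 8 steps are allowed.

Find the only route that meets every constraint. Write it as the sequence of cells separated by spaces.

Any route must reach C and P and still end at H within 8 moves, so the order of the required stops is forced.
Route from L: left 1 to K, down 1 to P, left 1 to O, up 2 to C, left 1 to B, down 1 to I, left 1 to H — 8 moves in all.
Check: all required cells visited; 8 ≤ 8 moves.

L K P O J C B I H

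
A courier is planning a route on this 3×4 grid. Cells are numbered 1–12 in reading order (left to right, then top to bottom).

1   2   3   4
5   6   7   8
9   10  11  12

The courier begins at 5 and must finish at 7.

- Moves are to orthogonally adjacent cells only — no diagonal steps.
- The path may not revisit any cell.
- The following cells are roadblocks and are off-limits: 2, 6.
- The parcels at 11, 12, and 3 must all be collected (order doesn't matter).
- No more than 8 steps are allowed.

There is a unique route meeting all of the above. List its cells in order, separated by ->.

The 8-move cap with required stops at 11, 12, 3 leaves no slack for detours.
Route from 5: down to 9, 3× right (reaching 12), 2× up (reaching 4), left to 3, down to 7 — 8 moves in all.
Check: all required cells visited; 8 ≤ 8 moves.

5 -> 9 -> 10 -> 11 -> 12 -> 8 -> 4 -> 3 -> 7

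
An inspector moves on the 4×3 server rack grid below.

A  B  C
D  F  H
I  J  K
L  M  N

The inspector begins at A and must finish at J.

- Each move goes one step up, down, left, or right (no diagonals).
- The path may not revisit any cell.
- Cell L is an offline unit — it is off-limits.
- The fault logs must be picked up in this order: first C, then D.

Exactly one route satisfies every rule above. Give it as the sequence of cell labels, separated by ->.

The waypoints must appear in the order C, D, with no cell reused.
Route from A: 2× right (reaching C), down to H, 2× left (reaching D), down to I, right to J — 7 moves in all.
Check: order respected (C at step 2, D at step 5).

A -> B -> C -> H -> F -> D -> I -> J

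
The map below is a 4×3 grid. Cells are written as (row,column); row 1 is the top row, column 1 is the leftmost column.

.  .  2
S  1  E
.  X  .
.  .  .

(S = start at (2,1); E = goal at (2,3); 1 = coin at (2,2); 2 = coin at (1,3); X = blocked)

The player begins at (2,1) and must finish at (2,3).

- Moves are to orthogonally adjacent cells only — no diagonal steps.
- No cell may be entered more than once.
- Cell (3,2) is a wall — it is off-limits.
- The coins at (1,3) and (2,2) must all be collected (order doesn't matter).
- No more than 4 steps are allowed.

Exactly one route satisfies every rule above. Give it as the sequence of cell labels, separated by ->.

Any route must reach (1,3) and (2,2) and still end at (2,3) within 4 moves, so the order of the required stops is forced.
Route from (2,1): right 1 to (2,2), up 1 to (1,2), right 1 to (1,3), down 1 to (2,3) — 4 moves in all.
Check: all required cells visited; 4 ≤ 4 moves.

(2,1) -> (2,2) -> (1,2) -> (1,3) -> (2,3)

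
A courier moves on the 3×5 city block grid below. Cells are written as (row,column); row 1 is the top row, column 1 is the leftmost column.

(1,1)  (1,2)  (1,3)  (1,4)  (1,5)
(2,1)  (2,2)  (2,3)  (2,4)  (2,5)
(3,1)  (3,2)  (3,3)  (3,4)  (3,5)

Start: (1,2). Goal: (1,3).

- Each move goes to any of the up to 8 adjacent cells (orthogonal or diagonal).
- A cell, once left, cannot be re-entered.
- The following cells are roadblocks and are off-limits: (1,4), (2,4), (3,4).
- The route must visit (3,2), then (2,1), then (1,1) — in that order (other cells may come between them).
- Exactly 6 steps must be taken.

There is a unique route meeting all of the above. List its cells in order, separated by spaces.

The waypoints must appear in the order (3,2), (2,1), (1,1), with no cell reused.
Route from (1,2): down-right 1 to (2,3), down-left 1 to (3,2), up-left 1 to (2,1), up 1 to (1,1), down-right 1 to (2,2), up-right 1 to (1,3) — 6 moves in all.
Check: order respected ((3,2) at step 2, (2,1) at step 3, (1,1) at step 4); 6 moves as required.

(1,2) (2,3) (3,2) (2,1) (1,1) (2,2) (1,3)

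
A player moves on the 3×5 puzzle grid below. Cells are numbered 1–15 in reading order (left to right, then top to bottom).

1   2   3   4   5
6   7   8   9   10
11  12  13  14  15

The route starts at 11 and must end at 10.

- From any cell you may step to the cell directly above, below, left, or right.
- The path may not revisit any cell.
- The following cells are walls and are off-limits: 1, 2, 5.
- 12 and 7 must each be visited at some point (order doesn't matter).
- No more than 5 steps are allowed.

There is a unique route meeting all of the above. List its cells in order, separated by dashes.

The 5-move cap with required stops at 12, 7 leaves no slack for detours.
Route from 11: right 1 to 12, up 1 to 7, right 3 to 10 — 5 moves in all.
Check: all required cells visited; 5 ≤ 5 moves.

11 - 12 - 7 - 8 - 9 - 10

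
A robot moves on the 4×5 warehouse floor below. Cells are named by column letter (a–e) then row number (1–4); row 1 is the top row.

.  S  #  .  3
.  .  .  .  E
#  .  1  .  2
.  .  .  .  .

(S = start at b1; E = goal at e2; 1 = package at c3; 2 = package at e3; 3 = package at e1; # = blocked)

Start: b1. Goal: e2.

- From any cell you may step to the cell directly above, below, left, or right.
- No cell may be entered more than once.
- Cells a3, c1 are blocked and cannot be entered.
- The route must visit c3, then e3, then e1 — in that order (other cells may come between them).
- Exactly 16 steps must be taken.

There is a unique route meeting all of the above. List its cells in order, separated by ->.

The waypoints must appear in the order c3, e3, e1, with no cell reused.
Route from b1: left 1 to a1, down 1 to a2, right 2 to c2, down 1 to c3, left 1 to b3, down 1 to b4, right 3 to e4, up 1 to e3, left 1 to d3, up 2 to d1, right 1 to e1, down 1 to e2 — 16 moves in all.
Check: order respected (1 at step 5, 2 at step 11, 3 at step 15); 16 moves as required.

b1 -> a1 -> a2 -> b2 -> c2 -> c3 -> b3 -> b4 -> c4 -> d4 -> e4 -> e3 -> d3 -> d2 -> d1 -> e1 -> e2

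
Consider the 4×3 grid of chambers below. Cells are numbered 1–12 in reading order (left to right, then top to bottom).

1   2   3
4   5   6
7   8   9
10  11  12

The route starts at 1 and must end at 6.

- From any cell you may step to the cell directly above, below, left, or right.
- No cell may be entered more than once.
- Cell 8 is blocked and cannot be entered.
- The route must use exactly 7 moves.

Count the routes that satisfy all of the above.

Need simple routes of exactly 7 moves from 1 to 6 (Manhattan distance 3, so 2 moves are spent on a detour and 2 undoing it).
Enumerating: 1 4 7 10 11 12 9 6.
That gives 1 route.

1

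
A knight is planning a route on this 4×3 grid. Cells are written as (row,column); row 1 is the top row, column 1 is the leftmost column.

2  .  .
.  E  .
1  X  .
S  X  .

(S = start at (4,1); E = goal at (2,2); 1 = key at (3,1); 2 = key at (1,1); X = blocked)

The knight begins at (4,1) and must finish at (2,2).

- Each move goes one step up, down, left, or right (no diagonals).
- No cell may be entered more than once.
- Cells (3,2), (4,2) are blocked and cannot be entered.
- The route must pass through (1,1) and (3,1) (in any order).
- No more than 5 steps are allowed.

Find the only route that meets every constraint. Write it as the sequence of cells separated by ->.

(4,1) -> (3,1) -> (2,1) -> (1,1) -> (1,2) -> (2,2)

The budget equals the shortest possible length, so every move has to be on a shortest route through the required cells.
Route from (4,1): up 3 to (1,1), right 1 to (1,2), down 1 to (2,2) — 5 moves in all.
Check: all required cells visited; 5 ≤ 5 moves.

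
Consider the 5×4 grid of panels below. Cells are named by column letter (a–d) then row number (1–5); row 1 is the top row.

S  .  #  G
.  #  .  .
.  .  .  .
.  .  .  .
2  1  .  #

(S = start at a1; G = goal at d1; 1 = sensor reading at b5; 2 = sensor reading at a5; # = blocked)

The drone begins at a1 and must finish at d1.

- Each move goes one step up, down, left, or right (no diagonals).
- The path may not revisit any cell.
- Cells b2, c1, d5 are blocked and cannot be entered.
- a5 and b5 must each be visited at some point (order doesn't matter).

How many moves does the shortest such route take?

Any route passes through a5 and b5 in some order between a1 and d1. Summing Manhattan distances along each leg and taking the cheapest ordering (a1 → a5 → b5 → d1) gives a lower bound of 4 + 1 + 6 = 11 moves.
A route of 11 moves achieves this: a1 → a2 → a3 → a4 → a5 → b5 → b4 → b3 → c3 → c2 → d2 → d1.
Since 11 matches the lower bound, it is optimal.

11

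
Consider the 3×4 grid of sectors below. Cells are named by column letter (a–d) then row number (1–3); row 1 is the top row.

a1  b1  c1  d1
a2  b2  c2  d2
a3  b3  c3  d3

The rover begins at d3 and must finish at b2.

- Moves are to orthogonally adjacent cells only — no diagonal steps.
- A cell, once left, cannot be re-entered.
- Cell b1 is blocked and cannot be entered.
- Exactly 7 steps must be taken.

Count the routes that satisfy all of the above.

Need simple routes of exactly 7 moves from d3 to b2 (Manhattan distance 3, so 2 moves are spent on a detour and 2 undoing it).
Enumerating: d3 d2 d1 c1 c2 c3 b3 b2 | d3 d2 c2 c3 b3 a3 a2 b2.
That gives 2 routes.

2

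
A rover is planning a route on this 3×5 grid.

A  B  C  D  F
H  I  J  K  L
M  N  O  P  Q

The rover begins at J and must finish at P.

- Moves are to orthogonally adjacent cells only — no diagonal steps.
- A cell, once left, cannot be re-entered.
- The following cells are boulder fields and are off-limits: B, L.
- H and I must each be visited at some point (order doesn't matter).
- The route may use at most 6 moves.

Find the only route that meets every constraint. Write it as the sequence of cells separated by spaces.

J I H M N O P

The budget equals the shortest possible length, so every move has to be on a shortest route through the required cells.
Route from J: 2× left (reaching H), down to M, 3× right (reaching P) — 6 moves in all.
Check: all required cells visited; 6 ≤ 6 moves.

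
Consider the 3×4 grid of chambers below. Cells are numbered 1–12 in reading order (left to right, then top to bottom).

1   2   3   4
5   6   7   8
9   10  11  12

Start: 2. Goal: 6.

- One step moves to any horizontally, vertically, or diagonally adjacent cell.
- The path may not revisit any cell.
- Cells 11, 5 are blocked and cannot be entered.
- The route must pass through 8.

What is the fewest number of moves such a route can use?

Any route passes through 8 somewhere between 2 and 6. Summing Chebyshev distances along the two legs (2 → 8 → 6) gives a lower bound of 2 + 2 = 4 moves.
A route of 4 moves achieves this: 2 → 3 → 8 → 7 → 6.
Since 4 matches the lower bound, it is optimal.

4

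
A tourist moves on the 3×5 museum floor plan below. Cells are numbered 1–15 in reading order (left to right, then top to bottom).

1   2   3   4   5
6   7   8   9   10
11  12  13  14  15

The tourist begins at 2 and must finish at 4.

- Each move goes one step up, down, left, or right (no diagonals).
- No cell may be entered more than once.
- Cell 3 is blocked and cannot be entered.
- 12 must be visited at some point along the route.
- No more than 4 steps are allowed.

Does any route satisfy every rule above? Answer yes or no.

Even ignoring the no-revisit rule, getting from 2 to 4 via 12 needs at least 2 + 4 = 6 moves (Manhattan distance per leg), which exceeds the 4-move limit.

no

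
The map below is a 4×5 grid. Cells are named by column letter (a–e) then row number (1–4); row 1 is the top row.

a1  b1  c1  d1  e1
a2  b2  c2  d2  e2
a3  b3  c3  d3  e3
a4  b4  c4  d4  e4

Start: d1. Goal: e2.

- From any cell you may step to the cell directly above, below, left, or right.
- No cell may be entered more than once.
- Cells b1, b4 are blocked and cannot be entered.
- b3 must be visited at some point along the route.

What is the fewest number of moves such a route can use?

Any route passes through b3 somewhere between d1 and e2. Summing Manhattan distances along the two legs (d1 → b3 → e2) gives a lower bound of 4 + 4 = 8 moves.
A route of 8 moves achieves this: d1 → d2 → c2 → b2 → b3 → c3 → d3 → e3 → e2.
Since 8 matches the lower bound, it is optimal.

8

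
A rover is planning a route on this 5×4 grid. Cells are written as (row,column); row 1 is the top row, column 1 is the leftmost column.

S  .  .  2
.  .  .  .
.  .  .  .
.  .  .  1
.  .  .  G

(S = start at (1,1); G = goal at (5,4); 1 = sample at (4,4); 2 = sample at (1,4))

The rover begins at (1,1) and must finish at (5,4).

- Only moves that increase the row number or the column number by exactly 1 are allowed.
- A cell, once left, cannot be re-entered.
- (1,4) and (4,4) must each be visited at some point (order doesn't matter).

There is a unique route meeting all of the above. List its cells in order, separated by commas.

Moves only go right or down, so the column and row indices never decrease.
Route from (1,1): right 3 to (1,4), down 4 to (5,4) — 7 moves in all.
Check: all required cells visited.

(1,1), (1,2), (1,3), (1,4), (2,4), (3,4), (4,4), (5,4)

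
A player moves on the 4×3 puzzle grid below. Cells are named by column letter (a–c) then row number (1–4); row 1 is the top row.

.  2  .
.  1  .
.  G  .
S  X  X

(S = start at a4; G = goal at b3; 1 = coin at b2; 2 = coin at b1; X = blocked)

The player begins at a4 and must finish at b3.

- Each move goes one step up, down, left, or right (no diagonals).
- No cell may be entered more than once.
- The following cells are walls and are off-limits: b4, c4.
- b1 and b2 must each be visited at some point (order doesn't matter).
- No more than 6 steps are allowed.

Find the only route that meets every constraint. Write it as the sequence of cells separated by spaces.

a4 a3 a2 a1 b1 b2 b3

Any route must reach b1 and b2 and still end at b3 within 6 moves, so the order of the required stops is forced.
Route from a4: up 3 to a1, right 1 to b1, down 2 to b3 — 6 moves in all.
Check: all required cells visited; 6 ≤ 6 moves.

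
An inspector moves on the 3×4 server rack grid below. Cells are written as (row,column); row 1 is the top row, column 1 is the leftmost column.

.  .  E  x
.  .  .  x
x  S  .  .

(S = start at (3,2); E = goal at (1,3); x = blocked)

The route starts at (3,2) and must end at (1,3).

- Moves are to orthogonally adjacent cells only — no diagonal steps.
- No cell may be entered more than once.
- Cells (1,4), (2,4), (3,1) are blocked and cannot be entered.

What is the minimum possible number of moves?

The Manhattan distance from (3,2) to (1,3) is |3−1| + |2−3| = 3, so at least 3 moves are needed.
A route of 3 moves achieves this: (3,2) → (2,2) → (1,2) → (1,3).
Since 3 matches the lower bound, it is optimal.

3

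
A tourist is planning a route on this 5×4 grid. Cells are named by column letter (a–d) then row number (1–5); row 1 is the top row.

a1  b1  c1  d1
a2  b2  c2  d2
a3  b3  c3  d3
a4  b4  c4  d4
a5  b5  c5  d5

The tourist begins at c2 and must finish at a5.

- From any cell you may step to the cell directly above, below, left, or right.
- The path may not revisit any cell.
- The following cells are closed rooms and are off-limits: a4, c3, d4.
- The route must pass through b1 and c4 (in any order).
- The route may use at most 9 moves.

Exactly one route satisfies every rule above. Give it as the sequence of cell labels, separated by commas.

c2, c1, b1, b2, b3, b4, c4, c5, b5, a5

The 9-move cap with required stops at b1, c4 leaves no slack for detours.
Route from c2: up to c1, left to b1, 3× down (reaching b4), right to c4, down to c5, 2× left (reaching a5) — 9 moves in all.
Check: all required cells visited; 9 ≤ 9 moves.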